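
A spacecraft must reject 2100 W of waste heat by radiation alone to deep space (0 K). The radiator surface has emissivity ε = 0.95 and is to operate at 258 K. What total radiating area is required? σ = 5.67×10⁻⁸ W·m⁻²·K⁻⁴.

P = εσA T⁴ ⇒ A = P/(εσT⁴).
T⁴ = 4.431×10⁹ K⁴.
A = 2100/(0.95 × 5.67×10⁻⁸ × 4.431×10⁹).

A ≈ 8.80 m²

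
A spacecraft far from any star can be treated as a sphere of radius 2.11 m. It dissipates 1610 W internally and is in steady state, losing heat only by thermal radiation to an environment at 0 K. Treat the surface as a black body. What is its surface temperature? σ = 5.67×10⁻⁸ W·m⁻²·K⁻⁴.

Steady state: internal power = radiated power, P = εσA T⁴.
Radiating area A = 4πr² = 55.95 m².
T⁴ = P/(εσA) = 1610/(1.0·5.67×10⁻⁸·55.95) = 5.075×10⁸ K⁴.
T = (5.075×10⁸)^(1/4).

T ≈ 150 K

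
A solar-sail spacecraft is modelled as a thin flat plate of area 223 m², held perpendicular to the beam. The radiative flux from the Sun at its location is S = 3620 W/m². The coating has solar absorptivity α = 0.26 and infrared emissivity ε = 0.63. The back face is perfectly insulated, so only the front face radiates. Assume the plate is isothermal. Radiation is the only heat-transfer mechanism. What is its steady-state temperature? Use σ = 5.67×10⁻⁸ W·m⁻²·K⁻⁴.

At equilibrium, absorbed power = emitted power.
Absorbing cross-section = A = 223.0 m²; emitting surface = A = 223.0 m² (ratio 1).
αS·A_cross = εσ·A_surf·T⁴  ⇒  T⁴ = αS/(ε·1σ).
T⁴ = 0.260·3620/(0.63·1·5.67×10⁻⁸) = 2.635×10¹⁰ K⁴.
T = (2.635×10¹⁰)^(1/4).

T ≈ 403 K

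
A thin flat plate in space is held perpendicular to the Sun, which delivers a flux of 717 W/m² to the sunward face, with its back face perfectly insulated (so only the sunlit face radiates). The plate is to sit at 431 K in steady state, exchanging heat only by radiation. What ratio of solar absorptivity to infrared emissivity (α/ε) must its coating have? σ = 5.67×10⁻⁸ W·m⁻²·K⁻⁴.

Balance: αS·A = εσ·1A·T⁴ ⇒ α/ε = σT⁴/S.
α/ε = 5.67×10⁻⁸·(431)⁴/717 = 5.67×10⁻⁸·3.451×10¹⁰/717.

α/ε ≈ 2.73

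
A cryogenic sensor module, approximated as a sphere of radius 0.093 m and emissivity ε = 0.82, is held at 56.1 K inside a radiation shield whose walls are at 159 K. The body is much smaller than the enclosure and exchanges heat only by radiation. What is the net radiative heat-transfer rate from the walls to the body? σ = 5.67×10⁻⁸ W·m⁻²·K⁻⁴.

P_net ≈ 3.18 W

For a small grey body in a large enclosure: P_net = εσA(T_body⁴ − T_wall⁴).
A = 4πr² = 0.1087 m²; T_body⁴ − T_wall⁴ = 9.905×10⁶ − 6.391×10⁸ = -6.292×10⁸ K⁴.
|P_net| = 0.82·5.67×10⁻⁸·0.1087·6.292×10⁸.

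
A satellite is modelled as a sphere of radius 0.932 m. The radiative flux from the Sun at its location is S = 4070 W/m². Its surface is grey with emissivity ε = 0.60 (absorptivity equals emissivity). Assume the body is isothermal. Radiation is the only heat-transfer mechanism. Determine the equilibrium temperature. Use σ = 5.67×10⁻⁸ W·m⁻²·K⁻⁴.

At equilibrium, absorbed power = emitted power.
Absorbing cross-section = πr² = 2.729 m²; emitting surface = 4πr² = 10.92 m² (ratio 4).
εS·A_cross = εσ·A_surf·T⁴  ⇒  T⁴ = S/(4σ)   (ε cancels).
T⁴ = 4070/(4·5.67×10⁻⁸) = 1.795×10¹⁰ K⁴.
T = (1.795×10¹⁰)^(1/4).

T ≈ 366 K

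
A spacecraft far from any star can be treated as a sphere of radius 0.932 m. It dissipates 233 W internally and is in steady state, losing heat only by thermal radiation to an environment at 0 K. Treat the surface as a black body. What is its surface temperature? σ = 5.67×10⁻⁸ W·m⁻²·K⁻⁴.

Steady state: internal power = radiated power, P = εσA T⁴.
Radiating area A = 4πr² = 10.92 m².
T⁴ = P/(εσA) = 233/(1.0·5.67×10⁻⁸·10.92) = 3.765×10⁸ K⁴.
T = (3.765×10⁸)^(1/4).

T ≈ 139 K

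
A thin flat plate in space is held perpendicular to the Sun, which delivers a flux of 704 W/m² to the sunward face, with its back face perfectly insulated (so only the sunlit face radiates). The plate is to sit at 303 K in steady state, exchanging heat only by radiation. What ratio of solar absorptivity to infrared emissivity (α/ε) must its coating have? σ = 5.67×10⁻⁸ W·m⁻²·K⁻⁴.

Balance: αS·A = εσ·1A·T⁴ ⇒ α/ε = σT⁴/S.
α/ε = 5.67×10⁻⁸·(303)⁴/704 = 5.67×10⁻⁸·8.429×10⁹/704.

α/ε ≈ 0.679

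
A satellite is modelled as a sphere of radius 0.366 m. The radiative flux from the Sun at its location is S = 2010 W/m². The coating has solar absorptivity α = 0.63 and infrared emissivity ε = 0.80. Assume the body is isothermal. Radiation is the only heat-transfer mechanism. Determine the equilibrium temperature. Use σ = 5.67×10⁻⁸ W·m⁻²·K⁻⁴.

T ≈ 289 K

At equilibrium, absorbed power = emitted power.
Absorbing cross-section = πr² = 0.4208 m²; emitting surface = 4πr² = 1.683 m² (ratio 4).
αS·A_cross = εσ·A_surf·T⁴  ⇒  T⁴ = αS/(ε·4σ).
T⁴ = 0.630·2010/(0.80·4·5.67×10⁻⁸) = 6.979×10⁹ K⁴.
T = (6.979×10⁹)^(1/4).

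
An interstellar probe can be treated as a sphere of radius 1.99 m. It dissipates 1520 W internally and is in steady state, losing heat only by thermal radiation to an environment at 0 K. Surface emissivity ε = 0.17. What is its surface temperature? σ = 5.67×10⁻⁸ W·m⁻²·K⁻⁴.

Steady state: internal power = radiated power, P = εσA T⁴.
Radiating area A = 4πr² = 49.76 m².
T⁴ = P/(εσA) = 1520/(0.17·5.67×10⁻⁸·49.76) = 3.169×10⁹ K⁴.
T = (3.169×10⁹)^(1/4).

T ≈ 237 K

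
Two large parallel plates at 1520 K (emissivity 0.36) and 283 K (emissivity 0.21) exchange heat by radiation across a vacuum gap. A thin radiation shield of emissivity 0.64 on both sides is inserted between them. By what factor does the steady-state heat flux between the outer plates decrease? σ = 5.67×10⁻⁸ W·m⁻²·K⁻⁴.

factor ≈ 1.32

Without shield: q₀ = σΔ(T⁴)/(1/ε₁+1/ε₂−1) with denominator 6.540.
With shield the two gaps are in series; the resistances add: (1/ε₁+1/ε_s−1)+(1/ε_s+1/ε₂−1) = 3.340+5.324 = 8.665.
Heat-flux ratio q₀/q = 8.665/6.540.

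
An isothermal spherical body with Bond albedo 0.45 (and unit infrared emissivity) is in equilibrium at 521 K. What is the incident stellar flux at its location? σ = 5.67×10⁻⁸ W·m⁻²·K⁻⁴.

S ≈ 30400 W/m²

(1−a)S·πr² = σ·4πr²·T⁴ ⇒ S = 4σT⁴/(1−a).
S = 4·5.67×10⁻⁸·7.368×10¹⁰/0.550.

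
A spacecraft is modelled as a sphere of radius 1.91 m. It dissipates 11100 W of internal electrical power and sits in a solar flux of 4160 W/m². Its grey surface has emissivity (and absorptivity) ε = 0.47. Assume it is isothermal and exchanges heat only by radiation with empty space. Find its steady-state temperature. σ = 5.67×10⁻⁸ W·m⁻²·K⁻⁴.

T ≈ 407 K

At steady state, absorbed solar power + internal power = radiated power.
Absorbed: α·S·A_cross = 0.47·4160·11.46 = 22410 W (cross-section πr²).
Total input = 22410 + 11100 = 33510 W.
Radiated: εσ·A_surf·T⁴ with A_surf = 4πr² = 45.84 m².
T⁴ = 33510/(0.47·5.67×10⁻⁸·45.84) = 2.743×10¹⁰ K⁴.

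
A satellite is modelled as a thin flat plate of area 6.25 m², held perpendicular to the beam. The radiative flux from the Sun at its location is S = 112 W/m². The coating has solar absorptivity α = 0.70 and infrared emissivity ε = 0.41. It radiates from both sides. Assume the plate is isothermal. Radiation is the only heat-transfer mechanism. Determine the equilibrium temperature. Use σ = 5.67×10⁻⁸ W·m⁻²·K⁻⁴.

T ≈ 203 K

At equilibrium, absorbed power = emitted power.
Absorbing cross-section = A = 6.250 m²; emitting surface = 2A = 12.50 m² (ratio 2).
αS·A_cross = εσ·A_surf·T⁴  ⇒  T⁴ = αS/(ε·2σ).
T⁴ = 0.700·112/(0.41·2·5.67×10⁻⁸) = 1.686×10⁹ K⁴.
T = (1.686×10⁹)^(1/4).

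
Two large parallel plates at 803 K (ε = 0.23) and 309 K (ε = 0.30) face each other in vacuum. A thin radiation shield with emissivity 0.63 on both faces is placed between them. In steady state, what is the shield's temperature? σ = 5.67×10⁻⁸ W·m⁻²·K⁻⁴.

T_s ≈ 659 K

In steady state the net flux on the hot side equals that on the cold side.
σ(T₁⁴−T_s⁴)/D₁ = σ(T_s⁴−T₂⁴)/D₂, with D₁ = 1/ε₁+1/ε_s−1 = 4.935, D₂ = 1/ε_s+1/ε₂−1 = 3.921.
Solve for T_s⁴: T_s⁴ = (D₂·T₁⁴ + D₁·T₂⁴)/(D₁+D₂) = 1.892×10¹¹ K⁴.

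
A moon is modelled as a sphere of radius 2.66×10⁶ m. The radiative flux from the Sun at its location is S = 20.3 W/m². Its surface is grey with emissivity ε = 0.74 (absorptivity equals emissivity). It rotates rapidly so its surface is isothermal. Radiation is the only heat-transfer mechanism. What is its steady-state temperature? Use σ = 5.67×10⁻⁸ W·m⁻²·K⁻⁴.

T ≈ 97.3 K

At equilibrium, absorbed power = emitted power.
Absorbing cross-section = πr² = 2.223×10¹³ m²; emitting surface = 4πr² = 8.891×10¹³ m² (ratio 4).
εS·A_cross = εσ·A_surf·T⁴  ⇒  T⁴ = S/(4σ)   (ε cancels).
T⁴ = 20.3/(4·5.67×10⁻⁸) = 8.951×10⁷ K⁴.
T = (8.951×10⁷)^(1/4).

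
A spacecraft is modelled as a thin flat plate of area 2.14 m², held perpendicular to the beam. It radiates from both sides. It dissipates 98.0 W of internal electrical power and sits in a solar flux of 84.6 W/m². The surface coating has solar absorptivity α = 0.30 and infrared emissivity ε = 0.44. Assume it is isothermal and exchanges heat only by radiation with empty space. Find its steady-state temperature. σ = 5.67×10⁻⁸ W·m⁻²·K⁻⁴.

T ≈ 194 K

At steady state, absorbed solar power + internal power = radiated power.
Absorbed: α·S·A_cross = 0.30·84.6·2.140 = 54.31 W (cross-section A).
Total input = 54.31 + 98.0 = 152.3 W.
Radiated: εσ·A_surf·T⁴ with A_surf = 2A = 4.280 m².
T⁴ = 152.3/(0.44·5.67×10⁻⁸·4.280) = 1.426×10⁹ K⁴.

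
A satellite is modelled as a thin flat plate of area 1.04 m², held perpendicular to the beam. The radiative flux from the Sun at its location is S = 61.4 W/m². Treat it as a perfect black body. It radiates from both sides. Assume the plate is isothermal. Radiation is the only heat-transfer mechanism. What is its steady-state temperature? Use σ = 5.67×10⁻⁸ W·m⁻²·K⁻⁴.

T ≈ 153 K

At equilibrium, absorbed power = emitted power.
Absorbing cross-section = A = 1.040 m²; emitting surface = 2A = 2.080 m² (ratio 2).
S·A_cross = εσ·A_surf·T⁴  ⇒  T⁴ = S/(2σ).
T⁴ = 1.00·61.4/(2·5.67×10⁻⁸) = 5.414×10⁸ K⁴.
T = (5.414×10⁸)^(1/4).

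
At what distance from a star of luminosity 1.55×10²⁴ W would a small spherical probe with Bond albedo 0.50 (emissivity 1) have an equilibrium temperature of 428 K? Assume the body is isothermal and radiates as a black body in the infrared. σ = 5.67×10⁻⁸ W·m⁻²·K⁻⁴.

For an isothermal black-emitting sphere, (1−a)S·πr² = σ·4πr²·T⁴ ⇒ S = 4σT⁴/(1−a).
S = 4·5.67×10⁻⁸·(428)⁴/0.500 = 15220 W/m².
Flux falls as S = L/(4πd²), so d = √(L/(4πS)) = √(1.55×10²⁴/(4π·15220)).

d ≈ 2.85×10⁹ m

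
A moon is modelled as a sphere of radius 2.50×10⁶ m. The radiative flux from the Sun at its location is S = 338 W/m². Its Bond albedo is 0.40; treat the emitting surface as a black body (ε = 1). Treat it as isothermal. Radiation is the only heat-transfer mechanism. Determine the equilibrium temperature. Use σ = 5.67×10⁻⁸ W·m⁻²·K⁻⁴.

At equilibrium, absorbed power = emitted power.
Absorbing cross-section = πr² = 1.963×10¹³ m²; emitting surface = 4πr² = 7.854×10¹³ m² (ratio 4).
(1−a)S·A_cross = εσ·A_surf·T⁴  ⇒  T⁴ = (1−a)S/(4σ).
T⁴ = 0.600·338/(4·5.67×10⁻⁸) = 8.942×10⁸ K⁴.
T = (8.942×10⁸)^(1/4).

T ≈ 173 K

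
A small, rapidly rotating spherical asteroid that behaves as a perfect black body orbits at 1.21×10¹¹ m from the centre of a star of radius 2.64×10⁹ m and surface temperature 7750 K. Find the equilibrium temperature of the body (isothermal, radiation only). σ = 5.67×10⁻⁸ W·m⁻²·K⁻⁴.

T ≈ 809 K

The star's surface emits σT_*⁴; at distance d the flux is S = σT_*⁴(R_*/d)².
S = 5.67×10⁻⁸·(7750)⁴·(2.64×10⁹/1.21×10¹¹)² = 97370 W/m².
For an isothermal sphere T⁴ = (1−a)S/(4σ) = 4.293×10¹¹ K⁴.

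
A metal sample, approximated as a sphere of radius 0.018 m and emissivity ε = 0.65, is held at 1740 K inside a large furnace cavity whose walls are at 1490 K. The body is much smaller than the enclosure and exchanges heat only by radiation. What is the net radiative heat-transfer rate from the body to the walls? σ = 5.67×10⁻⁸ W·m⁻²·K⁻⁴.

For a small grey body in a large enclosure: P_net = εσA(T_body⁴ − T_wall⁴).
A = 4πr² = 0.004072 m²; T_body⁴ − T_wall⁴ = 9.166×10¹² − 4.929×10¹² = 4.238×10¹² K⁴.
|P_net| = 0.65·5.67×10⁻⁸·0.004072·4.238×10¹².

P_net ≈ 636 W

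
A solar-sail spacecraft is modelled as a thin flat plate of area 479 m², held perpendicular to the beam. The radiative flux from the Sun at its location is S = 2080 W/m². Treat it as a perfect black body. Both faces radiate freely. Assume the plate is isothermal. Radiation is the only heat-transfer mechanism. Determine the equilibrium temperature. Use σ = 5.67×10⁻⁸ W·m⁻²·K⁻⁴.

T ≈ 368 K

At equilibrium, absorbed power = emitted power.
Absorbing cross-section = A = 479.0 m²; emitting surface = 2A = 958.0 m² (ratio 2).
S·A_cross = εσ·A_surf·T⁴  ⇒  T⁴ = S/(2σ).
T⁴ = 1.00·2080/(2·5.67×10⁻⁸) = 1.834×10¹⁰ K⁴.
T = (1.834×10¹⁰)^(1/4).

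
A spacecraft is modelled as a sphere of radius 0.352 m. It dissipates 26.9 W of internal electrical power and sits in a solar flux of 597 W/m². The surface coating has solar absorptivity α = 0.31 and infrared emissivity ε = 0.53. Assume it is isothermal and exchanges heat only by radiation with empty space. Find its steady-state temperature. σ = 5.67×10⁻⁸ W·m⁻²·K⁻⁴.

At steady state, absorbed solar power + internal power = radiated power.
Absorbed: α·S·A_cross = 0.31·597·0.3893 = 72.04 W (cross-section πr²).
Total input = 72.04 + 26.9 = 98.94 W.
Radiated: εσ·A_surf·T⁴ with A_surf = 4πr² = 1.557 m².
T⁴ = 98.94/(0.53·5.67×10⁻⁸·1.557) = 2.115×10⁹ K⁴.

T ≈ 214 K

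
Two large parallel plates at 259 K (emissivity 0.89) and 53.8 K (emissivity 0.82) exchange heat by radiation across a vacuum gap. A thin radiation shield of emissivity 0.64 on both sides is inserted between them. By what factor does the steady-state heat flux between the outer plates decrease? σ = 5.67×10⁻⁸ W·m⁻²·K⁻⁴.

factor ≈ 2.58

Without shield: q₀ = σΔ(T⁴)/(1/ε₁+1/ε₂−1) with denominator 1.343.
With shield the two gaps are in series; the resistances add: (1/ε₁+1/ε_s−1)+(1/ε_s+1/ε₂−1) = 1.686+1.782 = 3.468.
Heat-flux ratio q₀/q = 3.468/1.343.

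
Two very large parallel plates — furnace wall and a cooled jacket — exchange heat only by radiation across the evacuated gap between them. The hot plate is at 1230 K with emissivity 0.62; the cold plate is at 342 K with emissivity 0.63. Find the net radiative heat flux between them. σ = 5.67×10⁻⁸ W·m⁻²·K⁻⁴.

q ≈ 58600 W/m²

For two infinite grey parallel plates, q = σ(T₁⁴ − T₂⁴)/(1/ε₁ + 1/ε₂ − 1).
T₁⁴ − T₂⁴ = 2.289×10¹² − 1.368×10¹⁰ = 2.275×10¹² K⁴.
1/ε₁ + 1/ε₂ − 1 = 1.613 + 1.587 − 1 = 2.200.
q = 5.67×10⁻⁸ × 2.275×10¹² / 2.200.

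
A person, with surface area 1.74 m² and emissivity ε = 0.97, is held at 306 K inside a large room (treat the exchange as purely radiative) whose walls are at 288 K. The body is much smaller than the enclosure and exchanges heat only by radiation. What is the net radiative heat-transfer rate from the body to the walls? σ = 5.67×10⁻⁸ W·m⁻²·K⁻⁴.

For a small grey body in a large enclosure: P_net = εσA(T_body⁴ − T_wall⁴).
A = 1.74 m²; T_body⁴ − T_wall⁴ = 8.768×10⁹ − 6.880×10⁹ = 1.888×10⁹ K⁴.
|P_net| = 0.97·5.67×10⁻⁸·1.740·1.888×10⁹.

P_net ≈ 181 W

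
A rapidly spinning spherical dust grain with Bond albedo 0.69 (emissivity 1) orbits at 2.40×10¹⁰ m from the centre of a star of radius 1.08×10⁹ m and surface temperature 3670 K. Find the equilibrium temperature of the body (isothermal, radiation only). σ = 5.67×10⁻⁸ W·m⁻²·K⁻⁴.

The star's surface emits σT_*⁴; at distance d the flux is S = σT_*⁴(R_*/d)².
S = 5.67×10⁻⁸·(3670)⁴·(1.08×10⁹/2.40×10¹⁰)² = 20830 W/m².
For an isothermal sphere T⁴ = (1−a)S/(4σ) = 2.847×10¹⁰ K⁴.

T ≈ 411 K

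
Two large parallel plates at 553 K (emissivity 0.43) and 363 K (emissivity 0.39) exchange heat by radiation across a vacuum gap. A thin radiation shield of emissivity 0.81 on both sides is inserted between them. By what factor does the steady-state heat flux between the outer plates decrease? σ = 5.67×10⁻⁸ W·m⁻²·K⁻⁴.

factor ≈ 1.38

Without shield: q₀ = σΔ(T⁴)/(1/ε₁+1/ε₂−1) with denominator 3.890.
With shield the two gaps are in series; the resistances add: (1/ε₁+1/ε_s−1)+(1/ε_s+1/ε₂−1) = 2.560+2.799 = 5.359.
Heat-flux ratio q₀/q = 5.359/3.890.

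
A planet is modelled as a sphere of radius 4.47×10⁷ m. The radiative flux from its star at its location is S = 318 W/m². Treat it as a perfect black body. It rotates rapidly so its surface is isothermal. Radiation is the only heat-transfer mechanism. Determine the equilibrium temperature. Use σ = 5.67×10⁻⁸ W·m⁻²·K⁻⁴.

At equilibrium, absorbed power = emitted power.
Absorbing cross-section = πr² = 6.277×10¹⁵ m²; emitting surface = 4πr² = 2.511×10¹⁶ m² (ratio 4).
S·A_cross = εσ·A_surf·T⁴  ⇒  T⁴ = S/(4σ).
T⁴ = 1.00·318/(4·5.67×10⁻⁸) = 1.402×10⁹ K⁴.
T = (1.402×10⁹)^(1/4).

T ≈ 194 K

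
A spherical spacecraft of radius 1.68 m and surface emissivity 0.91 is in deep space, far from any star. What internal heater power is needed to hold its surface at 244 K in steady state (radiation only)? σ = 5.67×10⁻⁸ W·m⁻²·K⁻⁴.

P ≈ 6490 W

P = εσ·4πr²·T⁴.
4πr² = 35.47 m²; T⁴ = 3.545×10⁹ K⁴.
P = 0.91·5.67×10⁻⁸·35.47·3.545×10⁹.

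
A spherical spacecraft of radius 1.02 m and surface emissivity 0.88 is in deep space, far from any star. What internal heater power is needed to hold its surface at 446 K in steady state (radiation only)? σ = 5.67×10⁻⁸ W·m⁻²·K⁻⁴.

P ≈ 25800 W

P = εσ·4πr²·T⁴.
4πr² = 13.07 m²; T⁴ = 3.957×10¹⁰ K⁴.
P = 0.88·5.67×10⁻⁸·13.07·3.957×10¹⁰.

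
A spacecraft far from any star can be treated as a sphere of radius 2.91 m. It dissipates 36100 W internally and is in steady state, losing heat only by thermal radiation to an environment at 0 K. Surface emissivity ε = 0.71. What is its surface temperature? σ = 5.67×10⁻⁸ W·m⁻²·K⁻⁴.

T ≈ 303 K

Steady state: internal power = radiated power, P = εσA T⁴.
Radiating area A = 4πr² = 106.4 m².
T⁴ = P/(εσA) = 36100/(0.71·5.67×10⁻⁸·106.4) = 8.427×10⁹ K⁴.
T = (8.427×10⁹)^(1/4).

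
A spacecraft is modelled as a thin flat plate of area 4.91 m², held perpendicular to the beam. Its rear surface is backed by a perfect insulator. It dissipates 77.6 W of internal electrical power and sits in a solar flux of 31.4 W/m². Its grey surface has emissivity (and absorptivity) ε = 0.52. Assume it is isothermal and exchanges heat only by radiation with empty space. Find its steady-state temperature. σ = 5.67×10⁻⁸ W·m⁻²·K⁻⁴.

At steady state, absorbed solar power + internal power = radiated power.
Absorbed: α·S·A_cross = 0.52·31.4·4.910 = 80.17 W (cross-section A).
Total input = 80.17 + 77.6 = 157.8 W.
Radiated: εσ·A_surf·T⁴ with A_surf = A = 4.910 m².
T⁴ = 157.8/(0.52·5.67×10⁻⁸·4.910) = 1.090×10⁹ K⁴.

T ≈ 182 K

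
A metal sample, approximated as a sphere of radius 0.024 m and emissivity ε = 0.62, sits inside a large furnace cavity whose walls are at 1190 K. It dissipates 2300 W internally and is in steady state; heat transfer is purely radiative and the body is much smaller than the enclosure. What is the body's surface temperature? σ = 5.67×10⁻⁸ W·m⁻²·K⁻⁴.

T ≈ 1820 K

For a small grey body in a large enclosure, net radiated power = εσA(T⁴ − T_w⁴).
Steady state: P = εσA(T⁴ − T_w⁴) with A = 4πr² = 0.007238 m².
T⁴ = P/(εσA) + T_w⁴ = 2300/(0.62·5.67×10⁻⁸·0.007238) + (1190)⁴
    = 9.039×10¹² + 2.005×10¹² = 1.104×10¹³ K⁴.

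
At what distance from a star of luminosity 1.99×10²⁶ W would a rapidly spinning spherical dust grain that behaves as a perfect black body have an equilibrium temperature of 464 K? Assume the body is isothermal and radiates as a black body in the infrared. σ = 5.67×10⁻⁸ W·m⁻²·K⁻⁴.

d ≈ 3.88×10¹⁰ m

For an isothermal black-emitting sphere, (1−a)S·πr² = σ·4πr²·T⁴ ⇒ S = 4σT⁴/(1−a).
S = 4·5.67×10⁻⁸·(464)⁴/1.00 = 10510 W/m².
Flux falls as S = L/(4πd²), so d = √(L/(4πS)) = √(1.99×10²⁶/(4π·10510)).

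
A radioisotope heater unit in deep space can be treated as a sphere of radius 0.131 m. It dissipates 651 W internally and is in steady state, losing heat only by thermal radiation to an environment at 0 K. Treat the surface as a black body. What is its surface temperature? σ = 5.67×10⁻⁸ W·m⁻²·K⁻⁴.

T ≈ 480 K

Steady state: internal power = radiated power, P = εσA T⁴.
Radiating area A = 4πr² = 0.2157 m².
T⁴ = P/(εσA) = 651/(1.0·5.67×10⁻⁸·0.2157) = 5.324×10¹⁰ K⁴.
T = (5.324×10¹⁰)^(1/4).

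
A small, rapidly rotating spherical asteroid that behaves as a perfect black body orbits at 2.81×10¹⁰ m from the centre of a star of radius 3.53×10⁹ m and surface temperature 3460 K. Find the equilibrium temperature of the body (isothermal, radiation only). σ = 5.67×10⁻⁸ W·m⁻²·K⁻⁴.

The star's surface emits σT_*⁴; at distance d the flux is S = σT_*⁴(R_*/d)².
S = 5.67×10⁻⁸·(3460)⁴·(3.53×10⁹/2.81×10¹⁰)² = 1.282×10⁵ W/m².
For an isothermal sphere T⁴ = (1−a)S/(4σ) = 5.654×10¹¹ K⁴.

T ≈ 867 K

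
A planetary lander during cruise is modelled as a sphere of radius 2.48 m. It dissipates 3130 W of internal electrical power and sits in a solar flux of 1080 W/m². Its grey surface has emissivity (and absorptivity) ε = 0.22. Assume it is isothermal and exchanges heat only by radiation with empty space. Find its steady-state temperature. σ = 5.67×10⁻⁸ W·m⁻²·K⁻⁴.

At steady state, absorbed solar power + internal power = radiated power.
Absorbed: α·S·A_cross = 0.22·1080·19.32 = 4591 W (cross-section πr²).
Total input = 4591 + 3130 = 7721 W.
Radiated: εσ·A_surf·T⁴ with A_surf = 4πr² = 77.29 m².
T⁴ = 7721/(0.22·5.67×10⁻⁸·77.29) = 8.008×10⁹ K⁴.

T ≈ 299 K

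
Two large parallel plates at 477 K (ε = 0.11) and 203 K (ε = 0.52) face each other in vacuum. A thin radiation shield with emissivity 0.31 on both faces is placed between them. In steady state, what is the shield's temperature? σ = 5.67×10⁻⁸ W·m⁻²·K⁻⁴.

T_s ≈ 351 K

In steady state the net flux on the hot side equals that on the cold side.
σ(T₁⁴−T_s⁴)/D₁ = σ(T_s⁴−T₂⁴)/D₂, with D₁ = 1/ε₁+1/ε_s−1 = 11.32, D₂ = 1/ε_s+1/ε₂−1 = 4.149.
Solve for T_s⁴: T_s⁴ = (D₂·T₁⁴ + D₁·T₂⁴)/(D₁+D₂) = 1.513×10¹⁰ K⁴.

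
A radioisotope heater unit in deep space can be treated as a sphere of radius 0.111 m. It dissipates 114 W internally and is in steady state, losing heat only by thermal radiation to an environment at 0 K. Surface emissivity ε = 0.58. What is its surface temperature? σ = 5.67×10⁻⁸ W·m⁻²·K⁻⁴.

Steady state: internal power = radiated power, P = εσA T⁴.
Radiating area A = 4πr² = 0.1548 m².
T⁴ = P/(εσA) = 114/(0.58·5.67×10⁻⁸·0.1548) = 2.239×10¹⁰ K⁴.
T = (2.239×10¹⁰)^(1/4).

T ≈ 387 K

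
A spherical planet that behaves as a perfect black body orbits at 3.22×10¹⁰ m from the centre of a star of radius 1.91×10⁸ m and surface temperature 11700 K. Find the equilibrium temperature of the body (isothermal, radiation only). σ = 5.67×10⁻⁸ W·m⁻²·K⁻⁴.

The star's surface emits σT_*⁴; at distance d the flux is S = σT_*⁴(R_*/d)².
S = 5.67×10⁻⁸·(11700)⁴·(1.91×10⁸/3.22×10¹⁰)² = 37380 W/m².
For an isothermal sphere T⁴ = (1−a)S/(4σ) = 1.648×10¹¹ K⁴.

T ≈ 637 K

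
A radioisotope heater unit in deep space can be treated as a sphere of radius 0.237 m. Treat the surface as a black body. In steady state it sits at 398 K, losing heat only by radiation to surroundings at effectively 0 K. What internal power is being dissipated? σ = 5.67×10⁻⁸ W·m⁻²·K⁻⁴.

P ≈ 1000 W

Steady state: P = εσA T⁴.
A = 4πr² = 0.7058 m²; T⁴ = (398)⁴ = 2.509×10¹⁰ K⁴.
P = 1.0 × 5.67×10⁻⁸ × 0.7058 × 2.509×10¹⁰.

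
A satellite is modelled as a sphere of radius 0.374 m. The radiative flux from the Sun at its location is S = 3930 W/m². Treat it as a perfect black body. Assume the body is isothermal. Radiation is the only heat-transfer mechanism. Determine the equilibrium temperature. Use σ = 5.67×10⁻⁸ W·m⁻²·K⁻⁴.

T ≈ 363 K

At equilibrium, absorbed power = emitted power.
Absorbing cross-section = πr² = 0.4394 m²; emitting surface = 4πr² = 1.758 m² (ratio 4).
S·A_cross = εσ·A_surf·T⁴  ⇒  T⁴ = S/(4σ).
T⁴ = 1.00·3930/(4·5.67×10⁻⁸) = 1.733×10¹⁰ K⁴.
T = (1.733×10¹⁰)^(1/4).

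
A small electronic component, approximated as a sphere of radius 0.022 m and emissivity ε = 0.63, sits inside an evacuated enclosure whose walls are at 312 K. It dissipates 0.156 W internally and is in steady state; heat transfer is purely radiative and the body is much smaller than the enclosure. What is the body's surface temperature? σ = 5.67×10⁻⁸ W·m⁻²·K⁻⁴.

T ≈ 318 K

For a small grey body in a large enclosure, net radiated power = εσA(T⁴ − T_w⁴).
Steady state: P = εσA(T⁴ − T_w⁴) with A = 4πr² = 0.006082 m².
T⁴ = P/(εσA) + T_w⁴ = 0.156/(0.63·5.67×10⁻⁸·0.006082) + (312)⁴
    = 7.180×10⁸ + 9.476×10⁹ = 1.019×10¹⁰ K⁴.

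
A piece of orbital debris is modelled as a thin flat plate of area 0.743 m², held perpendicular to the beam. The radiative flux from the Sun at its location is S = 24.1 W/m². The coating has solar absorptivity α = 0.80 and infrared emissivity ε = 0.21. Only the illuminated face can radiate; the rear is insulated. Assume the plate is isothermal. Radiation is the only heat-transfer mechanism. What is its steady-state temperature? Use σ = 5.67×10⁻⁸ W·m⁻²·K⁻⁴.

T ≈ 201 K

At equilibrium, absorbed power = emitted power.
Absorbing cross-section = A = 0.7430 m²; emitting surface = A = 0.7430 m² (ratio 1).
αS·A_cross = εσ·A_surf·T⁴  ⇒  T⁴ = αS/(ε·1σ).
T⁴ = 0.800·24.1/(0.21·1·5.67×10⁻⁸) = 1.619×10⁹ K⁴.
T = (1.619×10⁹)^(1/4).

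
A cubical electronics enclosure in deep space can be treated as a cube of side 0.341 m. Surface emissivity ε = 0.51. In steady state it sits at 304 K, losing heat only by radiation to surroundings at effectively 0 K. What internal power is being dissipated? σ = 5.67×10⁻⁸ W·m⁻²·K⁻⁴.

P ≈ 172 W

Steady state: P = εσA T⁴.
A = 6L² = 0.6977 m²; T⁴ = (304)⁴ = 8.541×10⁹ K⁴.
P = 0.51 × 5.67×10⁻⁸ × 0.6977 × 8.541×10⁹.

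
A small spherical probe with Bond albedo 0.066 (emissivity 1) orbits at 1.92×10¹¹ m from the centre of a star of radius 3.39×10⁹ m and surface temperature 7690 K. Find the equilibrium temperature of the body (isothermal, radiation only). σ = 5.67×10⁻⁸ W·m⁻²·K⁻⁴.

T ≈ 710 K

The star's surface emits σT_*⁴; at distance d the flux is S = σT_*⁴(R_*/d)².
S = 5.67×10⁻⁸·(7690)⁴·(3.39×10⁹/1.92×10¹¹)² = 61810 W/m².
For an isothermal sphere T⁴ = (1−a)S/(4σ) = 2.546×10¹¹ K⁴.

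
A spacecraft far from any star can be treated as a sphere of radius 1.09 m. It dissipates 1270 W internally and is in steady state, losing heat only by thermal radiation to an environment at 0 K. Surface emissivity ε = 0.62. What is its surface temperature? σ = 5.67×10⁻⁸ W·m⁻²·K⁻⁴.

T ≈ 222 K

Steady state: internal power = radiated power, P = εσA T⁴.
Radiating area A = 4πr² = 14.93 m².
T⁴ = P/(εσA) = 1270/(0.62·5.67×10⁻⁸·14.93) = 2.420×10⁹ K⁴.
T = (2.420×10⁹)^(1/4).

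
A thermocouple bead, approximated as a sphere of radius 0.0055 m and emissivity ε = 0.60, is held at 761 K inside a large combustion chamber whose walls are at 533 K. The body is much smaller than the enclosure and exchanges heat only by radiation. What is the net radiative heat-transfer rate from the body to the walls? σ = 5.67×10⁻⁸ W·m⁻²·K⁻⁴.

P_net ≈ 3.29 W

For a small grey body in a large enclosure: P_net = εσA(T_body⁴ − T_wall⁴).
A = 4πr² = 3.801×10⁻⁴ m²; T_body⁴ − T_wall⁴ = 3.354×10¹¹ − 8.071×10¹⁰ = 2.547×10¹¹ K⁴.
|P_net| = 0.60·5.67×10⁻⁸·3.801×10⁻⁴·2.547×10¹¹.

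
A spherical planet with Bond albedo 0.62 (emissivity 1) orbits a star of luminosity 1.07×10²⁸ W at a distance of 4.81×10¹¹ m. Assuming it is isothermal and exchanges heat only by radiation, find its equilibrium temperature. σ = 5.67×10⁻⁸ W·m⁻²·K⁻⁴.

T ≈ 280 K

First find the stellar flux at distance d: S = L/(4πd²) = 1.07×10²⁸/(4π·(4.81×10¹¹)²) = 3680 W/m².
For an isothermal sphere, absorbed (1−a)S·πr² = emitted σ·4πr²·T⁴, so T⁴ = (1−a)S/(4σ).
T⁴ = 0.380·3680/(4·5.67×10⁻⁸) = 6.166×10⁹ K⁴.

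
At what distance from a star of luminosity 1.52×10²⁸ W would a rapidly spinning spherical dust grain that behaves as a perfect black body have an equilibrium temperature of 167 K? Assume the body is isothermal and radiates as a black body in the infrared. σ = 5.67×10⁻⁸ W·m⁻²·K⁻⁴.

d ≈ 2.62×10¹² m

For an isothermal black-emitting sphere, (1−a)S·πr² = σ·4πr²·T⁴ ⇒ S = 4σT⁴/(1−a).
S = 4·5.67×10⁻⁸·(167)⁴/1.00 = 176.4 W/m².
Flux falls as S = L/(4πd²), so d = √(L/(4πS)) = √(1.52×10²⁸/(4π·176.4)).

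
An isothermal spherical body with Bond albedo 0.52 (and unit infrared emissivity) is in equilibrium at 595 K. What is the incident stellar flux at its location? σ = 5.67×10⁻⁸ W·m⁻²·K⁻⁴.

(1−a)S·πr² = σ·4πr²·T⁴ ⇒ S = 4σT⁴/(1−a).
S = 4·5.67×10⁻⁸·1.253×10¹¹/0.480.

S ≈ 59200 W/m²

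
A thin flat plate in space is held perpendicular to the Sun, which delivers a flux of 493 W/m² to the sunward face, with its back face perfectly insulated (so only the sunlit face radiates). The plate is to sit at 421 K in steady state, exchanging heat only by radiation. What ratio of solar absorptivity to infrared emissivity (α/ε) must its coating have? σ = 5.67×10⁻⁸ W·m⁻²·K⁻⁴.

Balance: αS·A = εσ·1A·T⁴ ⇒ α/ε = σT⁴/S.
α/ε = 5.67×10⁻⁸·(421)⁴/493 = 5.67×10⁻⁸·3.141×10¹⁰/493.

α/ε ≈ 3.61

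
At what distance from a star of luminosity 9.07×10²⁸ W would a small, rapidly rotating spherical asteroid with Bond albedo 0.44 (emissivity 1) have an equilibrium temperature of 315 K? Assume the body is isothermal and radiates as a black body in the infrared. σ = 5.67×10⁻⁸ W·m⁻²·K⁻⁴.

For an isothermal black-emitting sphere, (1−a)S·πr² = σ·4πr²·T⁴ ⇒ S = 4σT⁴/(1−a).
S = 4·5.67×10⁻⁸·(315)⁴/0.560 = 3987 W/m².
Flux falls as S = L/(4πd²), so d = √(L/(4πS)) = √(9.07×10²⁸/(4π·3987)).

d ≈ 1.35×10¹² m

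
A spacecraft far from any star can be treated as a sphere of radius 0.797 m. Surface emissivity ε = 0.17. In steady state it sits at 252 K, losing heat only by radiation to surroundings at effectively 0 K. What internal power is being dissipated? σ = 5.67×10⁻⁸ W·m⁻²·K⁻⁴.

Steady state: P = εσA T⁴.
A = 4πr² = 7.982 m²; T⁴ = (252)⁴ = 4.033×10⁹ K⁴.
P = 0.17 × 5.67×10⁻⁸ × 7.982 × 4.033×10⁹.

P ≈ 310 W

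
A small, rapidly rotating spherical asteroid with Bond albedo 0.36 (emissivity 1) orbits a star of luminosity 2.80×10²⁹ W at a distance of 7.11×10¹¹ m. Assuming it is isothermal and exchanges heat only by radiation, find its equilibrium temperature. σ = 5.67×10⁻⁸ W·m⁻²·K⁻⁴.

T ≈ 594 K

First find the stellar flux at distance d: S = L/(4πd²) = 2.80×10²⁹/(4π·(7.11×10¹¹)²) = 44080 W/m².
For an isothermal sphere, absorbed (1−a)S·πr² = emitted σ·4πr²·T⁴, so T⁴ = (1−a)S/(4σ).
T⁴ = 0.640·44080/(4·5.67×10⁻⁸) = 1.244×10¹¹ K⁴.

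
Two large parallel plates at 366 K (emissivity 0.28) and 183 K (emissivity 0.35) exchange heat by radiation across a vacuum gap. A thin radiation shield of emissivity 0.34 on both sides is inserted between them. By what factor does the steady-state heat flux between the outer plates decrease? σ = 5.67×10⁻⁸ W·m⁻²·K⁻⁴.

Without shield: q₀ = σΔ(T⁴)/(1/ε₁+1/ε₂−1) with denominator 5.429.
With shield the two gaps are in series; the resistances add: (1/ε₁+1/ε_s−1)+(1/ε_s+1/ε₂−1) = 5.513+4.798 = 10.31.
Heat-flux ratio q₀/q = 10.31/5.429.

factor ≈ 1.90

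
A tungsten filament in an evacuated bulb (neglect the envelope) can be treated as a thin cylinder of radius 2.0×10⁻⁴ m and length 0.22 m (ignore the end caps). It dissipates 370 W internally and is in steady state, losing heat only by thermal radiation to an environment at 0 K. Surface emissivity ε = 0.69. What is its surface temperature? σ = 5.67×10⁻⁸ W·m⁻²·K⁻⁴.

Steady state: internal power = radiated power, P = εσA T⁴.
Radiating area A = 2πrL = 2.765×10⁻⁴ m².
T⁴ = P/(εσA) = 370/(0.69·5.67×10⁻⁸·2.765×10⁻⁴) = 3.421×10¹³ K⁴.
T = (3.421×10¹³)^(1/4).

T ≈ 2420 K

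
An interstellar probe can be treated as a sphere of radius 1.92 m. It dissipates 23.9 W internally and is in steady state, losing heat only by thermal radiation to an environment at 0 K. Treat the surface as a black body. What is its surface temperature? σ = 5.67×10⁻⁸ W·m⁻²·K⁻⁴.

T ≈ 54.9 K

Steady state: internal power = radiated power, P = εσA T⁴.
Radiating area A = 4πr² = 46.32 m².
T⁴ = P/(εσA) = 23.9/(1.0·5.67×10⁻⁸·46.32) = 9.099×10⁶ K⁴.
T = (9.099×10⁶)^(1/4).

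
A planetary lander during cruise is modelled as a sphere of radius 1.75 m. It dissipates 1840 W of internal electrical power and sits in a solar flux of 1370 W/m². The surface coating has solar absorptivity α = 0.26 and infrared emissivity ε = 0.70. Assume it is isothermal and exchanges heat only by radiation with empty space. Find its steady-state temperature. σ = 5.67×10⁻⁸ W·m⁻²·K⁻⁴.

At steady state, absorbed solar power + internal power = radiated power.
Absorbed: α·S·A_cross = 0.26·1370·9.621 = 3427 W (cross-section πr²).
Total input = 3427 + 1840 = 5267 W.
Radiated: εσ·A_surf·T⁴ with A_surf = 4πr² = 38.48 m².
T⁴ = 5267/(0.70·5.67×10⁻⁸·38.48) = 3.448×10⁹ K⁴.

T ≈ 242 K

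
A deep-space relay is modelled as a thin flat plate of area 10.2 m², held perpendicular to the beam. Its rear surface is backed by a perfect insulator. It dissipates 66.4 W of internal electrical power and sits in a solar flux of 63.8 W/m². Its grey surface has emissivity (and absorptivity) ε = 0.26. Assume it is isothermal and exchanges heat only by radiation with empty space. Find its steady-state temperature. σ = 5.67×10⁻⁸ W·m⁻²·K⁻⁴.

T ≈ 199 K

At steady state, absorbed solar power + internal power = radiated power.
Absorbed: α·S·A_cross = 0.26·63.8·10.20 = 169.2 W (cross-section A).
Total input = 169.2 + 66.4 = 235.6 W.
Radiated: εσ·A_surf·T⁴ with A_surf = A = 10.20 m².
T⁴ = 235.6/(0.26·5.67×10⁻⁸·10.20) = 1.567×10⁹ K⁴.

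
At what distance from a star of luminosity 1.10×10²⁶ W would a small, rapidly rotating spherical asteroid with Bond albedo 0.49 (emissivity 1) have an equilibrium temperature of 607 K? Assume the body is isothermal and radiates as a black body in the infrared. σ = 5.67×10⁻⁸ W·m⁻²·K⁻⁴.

For an isothermal black-emitting sphere, (1−a)S·πr² = σ·4πr²·T⁴ ⇒ S = 4σT⁴/(1−a).
S = 4·5.67×10⁻⁸·(607)⁴/0.510 = 60370 W/m².
Flux falls as S = L/(4πd²), so d = √(L/(4πS)) = √(1.10×10²⁶/(4π·60370)).

d ≈ 1.20×10¹⁰ m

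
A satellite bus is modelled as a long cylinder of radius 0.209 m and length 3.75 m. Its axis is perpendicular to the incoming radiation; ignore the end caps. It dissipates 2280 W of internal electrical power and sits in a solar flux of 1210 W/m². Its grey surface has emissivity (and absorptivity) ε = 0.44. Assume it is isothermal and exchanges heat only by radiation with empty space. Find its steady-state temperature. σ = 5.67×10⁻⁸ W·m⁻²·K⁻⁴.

At steady state, absorbed solar power + internal power = radiated power.
Absorbed: α·S·A_cross = 0.44·1210·1.567 = 834.5 W (cross-section 2rL).
Total input = 834.5 + 2280 = 3115 W.
Radiated: εσ·A_surf·T⁴ with A_surf = 2πrL = 4.924 m².
T⁴ = 3115/(0.44·5.67×10⁻⁸·4.924) = 2.535×10¹⁰ K⁴.

T ≈ 399 K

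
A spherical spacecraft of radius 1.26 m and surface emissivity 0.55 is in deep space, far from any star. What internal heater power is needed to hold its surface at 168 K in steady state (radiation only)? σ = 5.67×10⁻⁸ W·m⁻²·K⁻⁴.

P ≈ 496 W

P = εσ·4πr²·T⁴.
4πr² = 19.95 m²; T⁴ = 7.966×10⁸ K⁴.
P = 0.55·5.67×10⁻⁸·19.95·7.966×10⁸.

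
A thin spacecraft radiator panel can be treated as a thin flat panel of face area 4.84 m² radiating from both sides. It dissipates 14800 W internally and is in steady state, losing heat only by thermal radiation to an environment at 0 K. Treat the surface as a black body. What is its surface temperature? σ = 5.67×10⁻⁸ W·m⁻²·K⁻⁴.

T ≈ 405 K

Steady state: internal power = radiated power, P = εσA T⁴.
Radiating area A = 2·4.84 = 9.680 m².
T⁴ = P/(εσA) = 14800/(1.0·5.67×10⁻⁸·9.680) = 2.697×10¹⁰ K⁴.
T = (2.697×10¹⁰)^(1/4).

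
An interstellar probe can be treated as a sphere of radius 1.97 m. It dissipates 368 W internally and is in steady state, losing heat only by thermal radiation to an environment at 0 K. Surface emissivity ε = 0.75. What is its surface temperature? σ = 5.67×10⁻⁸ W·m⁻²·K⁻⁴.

Steady state: internal power = radiated power, P = εσA T⁴.
Radiating area A = 4πr² = 48.77 m².
T⁴ = P/(εσA) = 368/(0.75·5.67×10⁻⁸·48.77) = 1.774×10⁸ K⁴.
T = (1.774×10⁸)^(1/4).

T ≈ 115 K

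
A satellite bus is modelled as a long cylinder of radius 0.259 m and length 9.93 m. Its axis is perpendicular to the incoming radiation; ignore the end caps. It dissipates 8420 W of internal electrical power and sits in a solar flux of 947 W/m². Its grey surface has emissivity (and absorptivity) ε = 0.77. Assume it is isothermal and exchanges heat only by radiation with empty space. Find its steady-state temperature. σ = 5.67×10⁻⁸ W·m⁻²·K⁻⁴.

At steady state, absorbed solar power + internal power = radiated power.
Absorbed: α·S·A_cross = 0.77·947·5.144 = 3751 W (cross-section 2rL).
Total input = 3751 + 8420 = 12170 W.
Radiated: εσ·A_surf·T⁴ with A_surf = 2πrL = 16.16 m².
T⁴ = 12170/(0.77·5.67×10⁻⁸·16.16) = 1.725×10¹⁰ K⁴.

T ≈ 362 K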